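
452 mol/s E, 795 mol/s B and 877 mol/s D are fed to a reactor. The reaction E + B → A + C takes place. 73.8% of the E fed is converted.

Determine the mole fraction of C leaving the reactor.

E reacted = 0.738 × 452 = 333.6 mol/s; ν_E = −1, so ξ = 333.6/1 = 333.6 mol/s.
Outlet amounts (n = n₀ + ν ξ):
  E: 452 − 1(333.6) = 118.4
  B: 795 − 1(333.6) = 461.4
  A: 0 + 1(333.6) = 333.6
  C: 0 + 1(333.6) = 333.6
  D: 877 (inert)
Total out = 2124 mol/s; y_C = 333.6 / 2124 = 0.1571.

0.157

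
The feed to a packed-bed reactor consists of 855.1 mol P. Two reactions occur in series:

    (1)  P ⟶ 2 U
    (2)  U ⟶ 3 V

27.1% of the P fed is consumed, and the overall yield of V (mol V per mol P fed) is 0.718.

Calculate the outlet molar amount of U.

259 mol

Conversion of P: P consumed = 1ξ₁ = 0.271 × 855.1 → ξ₁ = 231.7 mol.
Yield of V: 3ξ₂ / 855.1 = 0.718 → ξ₂ = 204.7 mol.
Outlet amounts (n = n₀ + Σ ν·ξ):
  P: 855.1 − 1(231.7) = 623.4
  U: 0 + 2(231.7) − 1(204.7) = 258.8
  V: 0 + 3(204.7) = 614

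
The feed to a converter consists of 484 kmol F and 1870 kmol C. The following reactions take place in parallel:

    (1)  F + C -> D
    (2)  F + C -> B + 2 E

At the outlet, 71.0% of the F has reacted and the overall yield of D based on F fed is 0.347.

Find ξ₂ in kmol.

ξ₂ = 176 kmol

Yield of D: 1ξ₁ / 484 = 0.347 → ξ₁ = 167.9 kmol.
Conversion of F: 1ξ₁ + 1ξ₂ = 0.71 × 484 = 343.6 → ξ₂ = 175.7 kmol.
Outlet amounts (n = n₀ + Σ ν·ξ):
  F: 484 − 1(167.9) − 1(175.7) = 140.4
  C: 1870 − 1(167.9) − 1(175.7) = 1526
  D: 0 + 1(167.9) = 167.9
  B: 0 + 1(175.7) = 175.7
  E: 0 + 2(175.7) = 351.4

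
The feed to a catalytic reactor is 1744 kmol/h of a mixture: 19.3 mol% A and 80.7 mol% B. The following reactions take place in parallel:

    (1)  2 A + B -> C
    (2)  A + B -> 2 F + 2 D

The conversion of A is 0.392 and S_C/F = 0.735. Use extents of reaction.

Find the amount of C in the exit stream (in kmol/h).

Conversion of A: A consumed = 0.392 × 336.6 = 131.9 kmol/h = 2ξ₁ + 1ξ₂.
Selectivity: 1ξ₁ / (2ξ₂) = 0.735 → ξ₁ = 1.47 ξ₂.
Substitute: (2·1.47 + 1) ξ₂ = 131.9 → ξ₂ = 33.49 kmol/h, ξ₁ = 49.23 kmol/h.
Outlet amounts (n = n₀ + Σ ν·ξ):
  A: 336.6 − 2(49.23) − 1(33.49) = 204.6
  B: 1407 − 1(49.23) − 1(33.49) = 1325
  C: 0 + 1(49.23) = 49.23
  F: 0 + 2(33.49) = 66.98
  D: 0 + 2(33.49) = 66.98

49.2 kmol/h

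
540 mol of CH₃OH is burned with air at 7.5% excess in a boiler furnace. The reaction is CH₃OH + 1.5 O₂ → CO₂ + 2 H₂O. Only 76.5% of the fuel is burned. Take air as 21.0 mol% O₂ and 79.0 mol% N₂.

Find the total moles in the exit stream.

4890 mol

Stoichiometric O₂ = 1.5 × 540 = 810 mol; O₂ fed = 810 × 1.075 = 870.8 mol.
N₂ fed = 870.8 × 79/21 = 3276 mol.
Fuel reacted = 0.765 × 540 → ξ = 413.1 mol.
Outlet (n = n₀ + ν ξ):
  CH₃OH: 540 − 1(413.1) = 126.9
  O₂: 870.8 − 1.5(413.1) = 251.1
  N₂: 3276 (inert)
  CO₂: 0 + 1(413.1) = 413.1
  H₂O: 0 + 2(413.1) = 826.2
Total out = 126.9 + 251.1 + 3276 + 413.1 + 826.2 = 4893 mol.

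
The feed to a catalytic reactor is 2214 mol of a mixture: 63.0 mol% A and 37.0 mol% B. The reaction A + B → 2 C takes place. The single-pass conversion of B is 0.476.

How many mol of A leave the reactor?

B reacted = 0.476 × 819.2 = 389.9 mol; ν_B = −1, so ξ = 389.9/1 = 389.9 mol.
Outlet amounts (n = n₀ + ν ξ):
  A: 1395 − 1(389.9) = 1005
  B: 819.2 − 1(389.9) = 429.3
  C: 0 + 2(389.9) = 779.9

1000 mol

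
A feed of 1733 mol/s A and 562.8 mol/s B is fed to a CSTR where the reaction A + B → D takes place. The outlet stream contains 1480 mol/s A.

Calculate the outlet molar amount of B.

For A: n = n₀ − 1ξ → 1480 = 1733 − 1ξ, giving ξ = 253 mol/s.
Outlet amounts (n = n₀ + ν ξ):
  A: 1733 − 1(253) = 1480
  B: 562.8 − 1(253) = 309.8
  D: 0 + 1(253) = 253

310 mol/s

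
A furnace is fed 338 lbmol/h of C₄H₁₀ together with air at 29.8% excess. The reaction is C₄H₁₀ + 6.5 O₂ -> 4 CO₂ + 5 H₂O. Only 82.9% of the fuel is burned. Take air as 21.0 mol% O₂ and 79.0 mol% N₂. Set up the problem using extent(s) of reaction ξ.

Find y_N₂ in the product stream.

Stoichiometric O₂ = 6.5 × 338 = 2197 lbmol/h; O₂ fed = 2197 × 1.298 = 2852 lbmol/h.
N₂ fed = 2852 × 79/21 = 10730 lbmol/h.
Fuel reacted = 0.829 × 338 → ξ = 280.2 lbmol/h.
Outlet (n = n₀ + ν ξ):
  C₄H₁₀: 338 − 1(280.2) = 57.8
  O₂: 2852 − 6.5(280.2) = 1030
  N₂: 10730 (inert)
  CO₂: 0 + 4(280.2) = 1121
  H₂O: 0 + 5(280.2) = 1401
Total out = 14340 lbmol/h; y_N₂ = 10730 / 14340 = 0.7482.

0.748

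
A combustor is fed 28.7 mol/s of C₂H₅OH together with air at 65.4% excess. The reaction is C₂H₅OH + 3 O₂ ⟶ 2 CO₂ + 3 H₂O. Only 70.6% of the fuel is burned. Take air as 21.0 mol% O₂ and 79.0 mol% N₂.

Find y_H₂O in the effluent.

0.0836

Stoichiometric O₂ = 3 × 28.7 = 86.1 mol/s; O₂ fed = 86.1 × 1.654 = 142.4 mol/s.
N₂ fed = 142.4 × 79/21 = 535.7 mol/s.
Fuel reacted = 0.706 × 28.7 → ξ = 20.26 mol/s.
Outlet (n = n₀ + ν ξ):
  C₂H₅OH: 28.7 − 1(20.26) = 8.438
  O₂: 142.4 − 3(20.26) = 81.62
  N₂: 535.7 (inert)
  CO₂: 0 + 2(20.26) = 40.52
  H₂O: 0 + 3(20.26) = 60.79
Total out = 727.1 mol/s; y_H₂O = 60.79 / 727.1 = 0.0836.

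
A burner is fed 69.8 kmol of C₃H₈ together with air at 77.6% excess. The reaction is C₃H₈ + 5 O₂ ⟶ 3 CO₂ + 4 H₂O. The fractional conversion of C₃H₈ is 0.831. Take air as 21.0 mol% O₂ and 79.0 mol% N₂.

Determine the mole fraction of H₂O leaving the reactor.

0.0753

Stoichiometric O₂ = 5 × 69.8 = 349 kmol; O₂ fed = 349 × 1.776 = 619.8 kmol.
N₂ fed = 619.8 × 79/21 = 2332 kmol.
Fuel reacted = 0.831 × 69.8 → ξ = 58 kmol.
Outlet (n = n₀ + ν ξ):
  C₃H₈: 69.8 − 1(58) = 11.8
  O₂: 619.8 − 5(58) = 329.8
  N₂: 2332 (inert)
  CO₂: 0 + 3(58) = 174
  H₂O: 0 + 4(58) = 232
Total out = 3079 kmol; y_H₂O = 232 / 3079 = 0.07535.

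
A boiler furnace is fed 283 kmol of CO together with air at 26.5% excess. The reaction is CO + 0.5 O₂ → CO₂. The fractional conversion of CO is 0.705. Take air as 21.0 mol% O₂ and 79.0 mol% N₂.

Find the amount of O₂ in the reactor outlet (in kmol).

79.2 kmol

Stoichiometric O₂ = 0.5 × 283 = 141.5 kmol; O₂ fed = 141.5 × 1.265 = 179 kmol.
N₂ fed = 179 × 79/21 = 673.4 kmol.
Fuel reacted = 0.705 × 283 → ξ = 199.5 kmol.
Outlet (n = n₀ + ν ξ):
  CO: 283 − 1(199.5) = 83.49
  O₂: 179 − 0.5(199.5) = 79.24
  N₂: 673.4 (inert)
  CO₂: 0 + 1(199.5) = 199.5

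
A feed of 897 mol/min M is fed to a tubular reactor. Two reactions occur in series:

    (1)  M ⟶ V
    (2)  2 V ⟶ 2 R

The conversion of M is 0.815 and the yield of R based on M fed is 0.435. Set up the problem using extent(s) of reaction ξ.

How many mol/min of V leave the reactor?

Conversion of M: M consumed = 1ξ₁ = 0.815 × 897 → ξ₁ = 731.1 mol/min.
Yield of R: 2ξ₂ / 897 = 0.435 → ξ₂ = 195.1 mol/min.
Outlet amounts (n = n₀ + Σ ν·ξ):
  M: 897 − 1(731.1) = 165.9
  V: 0 + 1(731.1) − 2(195.1) = 340.9
  R: 0 + 2(195.1) = 390.2

341 mol/min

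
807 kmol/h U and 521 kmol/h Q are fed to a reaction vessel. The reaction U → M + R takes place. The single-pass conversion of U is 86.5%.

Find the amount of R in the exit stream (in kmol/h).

U reacted = 0.865 × 807 = 698.1 kmol/h; ν_U = −1, so ξ = 698.1/1 = 698.1 kmol/h.
Outlet amounts (n = n₀ + ν ξ):
  U: 807 − 1(698.1) = 108.9
  M: 0 + 1(698.1) = 698.1
  R: 0 + 1(698.1) = 698.1
  Q: 521 (inert)

698 kmol/h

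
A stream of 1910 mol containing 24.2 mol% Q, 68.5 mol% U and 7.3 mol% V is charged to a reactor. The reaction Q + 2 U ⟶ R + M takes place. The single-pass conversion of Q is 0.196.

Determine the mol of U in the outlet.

Q reacted = 0.196 × 462.2 = 90.6 mol; ν_Q = −1, so ξ = 90.6/1 = 90.6 mol.
Outlet amounts (n = n₀ + ν ξ):
  Q: 462.2 − 1(90.6) = 371.6
  U: 1308 − 2(90.6) = 1127
  R: 0 + 1(90.6) = 90.6
  M: 0 + 1(90.6) = 90.6
  V: 139.4 (inert)

1130 mol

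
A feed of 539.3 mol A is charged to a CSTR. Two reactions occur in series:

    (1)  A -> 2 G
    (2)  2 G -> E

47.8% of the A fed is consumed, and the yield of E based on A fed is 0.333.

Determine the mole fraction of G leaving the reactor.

Conversion of A: A consumed = 1ξ₁ = 0.478 × 539.3 → ξ₁ = 257.8 mol.
Yield of E: 1ξ₂ / 539.3 = 0.333 → ξ₂ = 179.6 mol.
Outlet amounts (n = n₀ + Σ ν·ξ):
  A: 539.3 − 1(257.8) = 281.5
  G: 0 + 2(257.8) − 2(179.6) = 156.4
  E: 0 + 1(179.6) = 179.6
Total out = 617.5 mol; y_G = 156.4 / 617.5 = 0.2533.

0.253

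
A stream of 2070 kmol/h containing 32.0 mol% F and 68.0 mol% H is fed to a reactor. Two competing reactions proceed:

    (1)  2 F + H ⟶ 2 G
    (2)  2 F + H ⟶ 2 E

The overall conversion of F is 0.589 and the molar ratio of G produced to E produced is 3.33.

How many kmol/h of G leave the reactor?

Conversion of F: F consumed = 0.589 × 662.4 = 390.2 kmol/h = 2ξ₁ + 2ξ₂.
Selectivity: 2ξ₁ / (2ξ₂) = 3.33 → ξ₁ = 3.33 ξ₂.
Substitute: (2·3.33 + 2) ξ₂ = 390.2 → ξ₂ = 45.05 kmol/h, ξ₁ = 150 kmol/h.
Outlet amounts (n = n₀ + Σ ν·ξ):
  F: 662.4 − 2(150) − 2(45.05) = 272.2
  H: 1408 − 1(150) − 1(45.05) = 1213
  G: 0 + 2(150) = 300
  E: 0 + 2(45.05) = 90.1

300 kmol/h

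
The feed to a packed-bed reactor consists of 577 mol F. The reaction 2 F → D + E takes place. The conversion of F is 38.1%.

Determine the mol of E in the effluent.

F reacted = 0.381 × 577 = 219.8 mol; ν_F = −2, so ξ = 219.8/2 = 109.9 mol.
Outlet amounts (n = n₀ + ν ξ):
  F: 577 − 2(109.9) = 357.2
  D: 0 + 1(109.9) = 109.9
  E: 0 + 1(109.9) = 109.9

110 mol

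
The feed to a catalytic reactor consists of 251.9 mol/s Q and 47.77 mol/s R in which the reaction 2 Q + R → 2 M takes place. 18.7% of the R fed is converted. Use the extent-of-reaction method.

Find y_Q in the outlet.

0.805

R reacted = 0.187 × 47.77 = 8.933 mol/s; ν_R = −1, so ξ = 8.933/1 = 8.933 mol/s.
Outlet amounts (n = n₀ + ν ξ):
  Q: 251.9 − 2(8.933) = 234
  R: 47.77 − 1(8.933) = 38.84
  M: 0 + 2(8.933) = 17.87
Total out = 290.7 mol/s; y_Q = 234 / 290.7 = 0.805.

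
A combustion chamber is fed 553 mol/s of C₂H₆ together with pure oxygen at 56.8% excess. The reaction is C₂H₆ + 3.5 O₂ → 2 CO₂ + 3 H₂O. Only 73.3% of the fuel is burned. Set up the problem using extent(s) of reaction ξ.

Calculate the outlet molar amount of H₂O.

Stoichiometric O₂ = 3.5 × 553 = 1936 mol/s; O₂ fed = 1936 × 1.568 = 3035 mol/s.
Fuel reacted = 0.733 × 553 → ξ = 405.3 mol/s.
Outlet (n = n₀ + ν ξ):
  C₂H₆: 553 − 1(405.3) = 147.7
  O₂: 3035 − 3.5(405.3) = 1616
  CO₂: 0 + 2(405.3) = 810.7
  H₂O: 0 + 3(405.3) = 1216

1220 mol/s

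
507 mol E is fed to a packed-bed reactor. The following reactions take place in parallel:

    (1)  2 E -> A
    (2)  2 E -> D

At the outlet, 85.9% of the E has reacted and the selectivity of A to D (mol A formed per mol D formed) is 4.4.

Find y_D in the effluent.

0.139

Conversion of E: E consumed = 0.859 × 507 = 435.5 mol = 2ξ₁ + 2ξ₂.
Selectivity: 1ξ₁ / (1ξ₂) = 4.4 → ξ₁ = 4.4 ξ₂.
Substitute: (2·4.4 + 2) ξ₂ = 435.5 → ξ₂ = 40.33 mol, ξ₁ = 177.4 mol.
Outlet amounts (n = n₀ + Σ ν·ξ):
  E: 507 − 2(177.4) − 2(40.33) = 71.49
  A: 0 + 1(177.4) = 177.4
  D: 0 + 1(40.33) = 40.33
Total out = 289.2 mol; y_D = 40.33 / 289.2 = 0.1394.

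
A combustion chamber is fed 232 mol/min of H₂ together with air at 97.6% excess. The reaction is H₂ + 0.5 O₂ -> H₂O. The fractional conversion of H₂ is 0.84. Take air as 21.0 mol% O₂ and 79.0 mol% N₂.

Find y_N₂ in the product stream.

0.703

Stoichiometric O₂ = 0.5 × 232 = 116 mol/min; O₂ fed = 116 × 1.976 = 229.2 mol/min.
N₂ fed = 229.2 × 79/21 = 862.3 mol/min.
Fuel reacted = 0.84 × 232 → ξ = 194.9 mol/min.
Outlet (n = n₀ + ν ξ):
  H₂: 232 − 1(194.9) = 37.12
  O₂: 229.2 − 0.5(194.9) = 131.8
  N₂: 862.3 (inert)
  H₂O: 0 + 1(194.9) = 194.9
Total out = 1226 mol/min; y_N₂ = 862.3 / 1226 = 0.7033.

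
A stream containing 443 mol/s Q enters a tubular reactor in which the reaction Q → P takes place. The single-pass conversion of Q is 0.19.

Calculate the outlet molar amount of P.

Q reacted = 0.19 × 443 = 84.17 mol/s; ν_Q = −1, so ξ = 84.17/1 = 84.17 mol/s.
Outlet amounts (n = n₀ + ν ξ):
  Q: 443 − 1(84.17) = 358.8
  P: 0 + 1(84.17) = 84.17

84.2 mol/s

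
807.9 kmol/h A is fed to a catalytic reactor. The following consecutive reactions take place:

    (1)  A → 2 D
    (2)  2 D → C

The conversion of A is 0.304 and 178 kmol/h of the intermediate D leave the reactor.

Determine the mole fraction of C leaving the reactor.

0.175

Conversion of A: A consumed = 1ξ₁ = 0.304 × 807.9 → ξ₁ = 245.6 kmol/h.
D balance: n_D = 0 + 2ξ₁ − 2ξ₂ = 178 → ξ₂ = (2·245.6 − 178)/2 = 156.6 kmol/h.
Outlet amounts (n = n₀ + Σ ν·ξ):
  A: 807.9 − 1(245.6) = 562.3
  D: 0 + 2(245.6) − 2(156.6) = 178
  C: 0 + 1(156.6) = 156.6
Total out = 896.9 kmol/h; y_C = 156.6 / 896.9 = 0.1746.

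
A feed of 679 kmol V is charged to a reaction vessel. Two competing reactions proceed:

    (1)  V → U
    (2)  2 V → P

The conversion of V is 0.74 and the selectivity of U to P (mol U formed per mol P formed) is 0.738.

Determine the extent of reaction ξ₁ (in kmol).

ξ₁ = 135 kmol

Conversion of V: V consumed = 0.74 × 679 = 502.5 kmol = 1ξ₁ + 2ξ₂.
Selectivity: 1ξ₁ / (1ξ₂) = 0.738 → ξ₁ = 0.738 ξ₂.
Substitute: (1·0.738 + 2) ξ₂ = 502.5 → ξ₂ = 183.5 kmol, ξ₁ = 135.4 kmol.
Outlet amounts (n = n₀ + Σ ν·ξ):
  V: 679 − 1(135.4) − 2(183.5) = 176.5
  U: 0 + 1(135.4) = 135.4
  P: 0 + 1(183.5) = 183.5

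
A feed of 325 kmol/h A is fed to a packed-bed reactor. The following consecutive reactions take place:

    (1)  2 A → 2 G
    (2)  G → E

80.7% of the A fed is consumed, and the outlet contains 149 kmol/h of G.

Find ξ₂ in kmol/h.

ξ₂ = 113 kmol/h

Conversion of A: A consumed = 2ξ₁ = 0.807 × 325 → ξ₁ = 131.1 kmol/h.
G balance: n_G = 0 + 2ξ₁ − 1ξ₂ = 149 → ξ₂ = (2·131.1 − 149)/1 = 113.3 kmol/h.
Outlet amounts (n = n₀ + Σ ν·ξ):
  A: 325 − 2(131.1) = 62.72
  G: 0 + 2(131.1) − 1(113.3) = 149
  E: 0 + 1(113.3) = 113.3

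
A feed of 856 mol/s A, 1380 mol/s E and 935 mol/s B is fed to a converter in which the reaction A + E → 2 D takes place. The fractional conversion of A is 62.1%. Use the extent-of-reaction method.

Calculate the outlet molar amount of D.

A reacted = 0.621 × 856 = 531.6 mol/s; ν_A = −1, so ξ = 531.6/1 = 531.6 mol/s.
Outlet amounts (n = n₀ + ν ξ):
  A: 856 − 1(531.6) = 324.4
  E: 1380 − 1(531.6) = 848.4
  D: 0 + 2(531.6) = 1063
  B: 935 (inert)

1060 mol/s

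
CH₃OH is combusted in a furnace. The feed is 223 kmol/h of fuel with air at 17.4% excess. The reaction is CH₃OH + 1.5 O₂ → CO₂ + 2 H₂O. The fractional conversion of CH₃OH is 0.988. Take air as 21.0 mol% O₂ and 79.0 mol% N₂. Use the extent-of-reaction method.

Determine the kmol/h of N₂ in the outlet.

Stoichiometric O₂ = 1.5 × 223 = 334.5 kmol/h; O₂ fed = 334.5 × 1.174 = 392.7 kmol/h.
N₂ fed = 392.7 × 79/21 = 1477 kmol/h.
Fuel reacted = 0.988 × 223 → ξ = 220.3 kmol/h.
Outlet (n = n₀ + ν ξ):
  CH₃OH: 223 − 1(220.3) = 2.676
  O₂: 392.7 − 1.5(220.3) = 62.22
  N₂: 1477 (inert)
  CO₂: 0 + 1(220.3) = 220.3
  H₂O: 0 + 2(220.3) = 440.6

1480 kmol/h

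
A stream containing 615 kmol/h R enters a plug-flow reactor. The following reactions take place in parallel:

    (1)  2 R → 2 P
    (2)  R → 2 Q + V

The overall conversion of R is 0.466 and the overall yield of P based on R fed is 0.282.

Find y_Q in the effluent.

Yield of P: 2ξ₁ / 615 = 0.282 → ξ₁ = 86.71 kmol/h.
Conversion of R: 2ξ₁ + 1ξ₂ = 0.466 × 615 = 286.6 → ξ₂ = 113.2 kmol/h.
Outlet amounts (n = n₀ + Σ ν·ξ):
  R: 615 − 2(86.71) − 1(113.2) = 328.4
  P: 0 + 2(86.71) = 173.4
  Q: 0 + 2(113.2) = 226.3
  V: 0 + 1(113.2) = 113.2
Total out = 841.3 kmol/h; y_Q = 226.3 / 841.3 = 0.269.

0.269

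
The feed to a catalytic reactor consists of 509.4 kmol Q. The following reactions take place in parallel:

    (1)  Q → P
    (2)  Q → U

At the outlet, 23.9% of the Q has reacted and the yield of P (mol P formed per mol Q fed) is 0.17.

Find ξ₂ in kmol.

Yield of P: 1ξ₁ / 509.4 = 0.17 → ξ₁ = 86.6 kmol.
Conversion of Q: 1ξ₁ + 1ξ₂ = 0.239 × 509.4 = 121.7 → ξ₂ = 35.15 kmol.
Outlet amounts (n = n₀ + Σ ν·ξ):
  Q: 509.4 − 1(86.6) − 1(35.15) = 387.7
  P: 0 + 1(86.6) = 86.6
  U: 0 + 1(35.15) = 35.15

ξ₂ = 35.1 kmol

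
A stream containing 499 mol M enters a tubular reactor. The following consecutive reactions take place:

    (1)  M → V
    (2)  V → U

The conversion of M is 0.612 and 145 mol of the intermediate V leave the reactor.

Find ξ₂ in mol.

ξ₂ = 160 mol

Conversion of M: M consumed = 1ξ₁ = 0.612 × 499 → ξ₁ = 305.4 mol.
V balance: n_V = 0 + 1ξ₁ − 1ξ₂ = 145 → ξ₂ = (1·305.4 − 145)/1 = 160.4 mol.
Outlet amounts (n = n₀ + Σ ν·ξ):
  M: 499 − 1(305.4) = 193.6
  V: 0 + 1(305.4) − 1(160.4) = 145
  U: 0 + 1(160.4) = 160.4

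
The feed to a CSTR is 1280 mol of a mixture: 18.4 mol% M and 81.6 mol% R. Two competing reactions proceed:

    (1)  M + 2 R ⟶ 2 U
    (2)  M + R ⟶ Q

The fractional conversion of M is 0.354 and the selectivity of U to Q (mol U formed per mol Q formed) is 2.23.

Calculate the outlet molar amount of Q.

Conversion of M: M consumed = 0.354 × 235.5 = 83.37 mol = 1ξ₁ + 1ξ₂.
Selectivity: 2ξ₁ / (1ξ₂) = 2.23 → ξ₁ = 1.115 ξ₂.
Substitute: (1·1.115 + 1) ξ₂ = 83.37 → ξ₂ = 39.42 mol, ξ₁ = 43.95 mol.
Outlet amounts (n = n₀ + Σ ν·ξ):
  M: 235.5 − 1(43.95) − 1(39.42) = 152.1
  R: 1044 − 2(43.95) − 1(39.42) = 917.2
  U: 0 + 2(43.95) = 87.91
  Q: 0 + 1(39.42) = 39.42

39.4 mol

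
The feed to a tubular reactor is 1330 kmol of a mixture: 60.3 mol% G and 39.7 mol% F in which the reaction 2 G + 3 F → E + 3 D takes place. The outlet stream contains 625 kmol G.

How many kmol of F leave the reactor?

263 kmol

For G: n = n₀ − 2ξ → 625 = 802 − 2ξ, giving ξ = 88.5 kmol.
Outlet amounts (n = n₀ + ν ξ):
  G: 802 − 2(88.5) = 625
  F: 528 − 3(88.5) = 262.5
  E: 0 + 1(88.5) = 88.5
  D: 0 + 3(88.5) = 265.5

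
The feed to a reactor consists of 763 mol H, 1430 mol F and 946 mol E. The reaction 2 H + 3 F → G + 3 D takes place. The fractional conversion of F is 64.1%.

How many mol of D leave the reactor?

917 mol

F reacted = 0.641 × 1430 = 916.6 mol; ν_F = −3, so ξ = 916.6/3 = 305.5 mol.
Outlet amounts (n = n₀ + ν ξ):
  H: 763 − 2(305.5) = 151.9
  F: 1430 − 3(305.5) = 513.4
  G: 0 + 1(305.5) = 305.5
  D: 0 + 3(305.5) = 916.6
  E: 946 (inert)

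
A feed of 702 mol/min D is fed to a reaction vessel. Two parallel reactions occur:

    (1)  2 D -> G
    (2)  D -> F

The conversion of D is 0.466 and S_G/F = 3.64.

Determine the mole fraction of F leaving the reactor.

Conversion of D: D consumed = 0.466 × 702 = 327.1 mol/min = 2ξ₁ + 1ξ₂.
Selectivity: 1ξ₁ / (1ξ₂) = 3.64 → ξ₁ = 3.64 ξ₂.
Substitute: (2·3.64 + 1) ξ₂ = 327.1 → ξ₂ = 39.51 mol/min, ξ₁ = 143.8 mol/min.
Outlet amounts (n = n₀ + Σ ν·ξ):
  D: 702 − 2(143.8) − 1(39.51) = 374.9
  G: 0 + 1(143.8) = 143.8
  F: 0 + 1(39.51) = 39.51
Total out = 558.2 mol/min; y_F = 39.51 / 558.2 = 0.07078.

0.0708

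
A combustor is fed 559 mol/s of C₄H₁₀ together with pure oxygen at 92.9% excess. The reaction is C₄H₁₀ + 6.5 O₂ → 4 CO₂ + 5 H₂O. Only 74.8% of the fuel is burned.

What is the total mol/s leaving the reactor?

Stoichiometric O₂ = 6.5 × 559 = 3634 mol/s; O₂ fed = 3634 × 1.929 = 7009 mol/s.
Fuel reacted = 0.748 × 559 → ξ = 418.1 mol/s.
Outlet (n = n₀ + ν ξ):
  C₄H₁₀: 559 − 1(418.1) = 140.9
  O₂: 7009 − 6.5(418.1) = 4291
  CO₂: 0 + 4(418.1) = 1673
  H₂O: 0 + 5(418.1) = 2091
Total out = 140.9 + 4291 + 1673 + 2091 = 8195 mol/s.

8200 mol/s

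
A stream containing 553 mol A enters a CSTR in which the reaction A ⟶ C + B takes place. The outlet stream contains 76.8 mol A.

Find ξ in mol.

ξ = 476 mol

For A: n = n₀ − 1ξ → 76.8 = 553 − 1ξ, giving ξ = 476.2 mol.
Outlet amounts (n = n₀ + ν ξ):
  A: 553 − 1(476.2) = 76.8
  C: 0 + 1(476.2) = 476.2
  B: 0 + 1(476.2) = 476.2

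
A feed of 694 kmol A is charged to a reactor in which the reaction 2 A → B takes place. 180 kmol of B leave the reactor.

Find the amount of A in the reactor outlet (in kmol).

334 kmol

For B: n = n₀ + 1ξ → 180 = 0 + 1ξ, giving ξ = 180 kmol.
Outlet amounts (n = n₀ + ν ξ):
  A: 694 − 2(180) = 334
  B: 0 + 1(180) = 180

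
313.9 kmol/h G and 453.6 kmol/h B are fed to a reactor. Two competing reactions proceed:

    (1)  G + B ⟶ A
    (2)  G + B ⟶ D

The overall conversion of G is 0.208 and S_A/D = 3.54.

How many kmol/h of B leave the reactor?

388 kmol/h

Conversion of G: G consumed = 0.208 × 313.9 = 65.29 kmol/h = 1ξ₁ + 1ξ₂.
Selectivity: 1ξ₁ / (1ξ₂) = 3.54 → ξ₁ = 3.54 ξ₂.
Substitute: (1·3.54 + 1) ξ₂ = 65.29 → ξ₂ = 14.38 kmol/h, ξ₁ = 50.91 kmol/h.
Outlet amounts (n = n₀ + Σ ν·ξ):
  G: 313.9 − 1(50.91) − 1(14.38) = 248.6
  B: 453.6 − 1(50.91) − 1(14.38) = 388.3
  A: 0 + 1(50.91) = 50.91
  D: 0 + 1(14.38) = 14.38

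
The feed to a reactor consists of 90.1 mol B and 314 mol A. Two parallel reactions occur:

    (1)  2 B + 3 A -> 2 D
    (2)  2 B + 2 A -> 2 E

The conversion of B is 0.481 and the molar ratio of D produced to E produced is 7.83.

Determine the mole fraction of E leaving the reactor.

0.0144

Conversion of B: B consumed = 0.481 × 90.1 = 43.34 mol = 2ξ₁ + 2ξ₂.
Selectivity: 2ξ₁ / (2ξ₂) = 7.83 → ξ₁ = 7.83 ξ₂.
Substitute: (2·7.83 + 2) ξ₂ = 43.34 → ξ₂ = 2.454 mol, ξ₁ = 19.22 mol.
Outlet amounts (n = n₀ + Σ ν·ξ):
  B: 90.1 − 2(19.22) − 2(2.454) = 46.76
  A: 314 − 3(19.22) − 2(2.454) = 251.4
  D: 0 + 2(19.22) = 38.43
  E: 0 + 2(2.454) = 4.908
Total out = 341.5 mol; y_E = 4.908 / 341.5 = 0.01437.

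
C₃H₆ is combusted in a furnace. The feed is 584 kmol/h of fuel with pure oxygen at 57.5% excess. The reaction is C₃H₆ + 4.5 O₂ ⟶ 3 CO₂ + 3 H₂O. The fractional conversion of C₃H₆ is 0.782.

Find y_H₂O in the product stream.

0.277

Stoichiometric O₂ = 4.5 × 584 = 2628 kmol/h; O₂ fed = 2628 × 1.575 = 4139 kmol/h.
Fuel reacted = 0.782 × 584 → ξ = 456.7 kmol/h.
Outlet (n = n₀ + ν ξ):
  C₃H₆: 584 − 1(456.7) = 127.3
  O₂: 4139 − 4.5(456.7) = 2084
  CO₂: 0 + 3(456.7) = 1370
  H₂O: 0 + 3(456.7) = 1370
Total out = 4951 kmol/h; y_H₂O = 1370 / 4951 = 0.2767.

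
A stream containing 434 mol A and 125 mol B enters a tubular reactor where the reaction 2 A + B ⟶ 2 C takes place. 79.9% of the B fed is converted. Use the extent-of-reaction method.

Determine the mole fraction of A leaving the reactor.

B reacted = 0.799 × 125 = 99.88 mol; ν_B = −1, so ξ = 99.88/1 = 99.88 mol.
Outlet amounts (n = n₀ + ν ξ):
  A: 434 − 2(99.88) = 234.2
  B: 125 − 1(99.88) = 25.12
  C: 0 + 2(99.88) = 199.8
Total out = 459.1 mol; y_A = 234.2 / 459.1 = 0.5102.

0.51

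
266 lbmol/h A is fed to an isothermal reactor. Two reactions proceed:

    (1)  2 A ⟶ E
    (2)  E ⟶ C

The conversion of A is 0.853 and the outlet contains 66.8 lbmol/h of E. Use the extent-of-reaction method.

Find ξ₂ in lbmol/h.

Conversion of A: A consumed = 2ξ₁ = 0.853 × 266 → ξ₁ = 113.4 lbmol/h.
E balance: n_E = 0 + 1ξ₁ − 1ξ₂ = 66.8 → ξ₂ = (1·113.4 − 66.8)/1 = 46.65 lbmol/h.
Outlet amounts (n = n₀ + Σ ν·ξ):
  A: 266 − 2(113.4) = 39.1
  E: 0 + 1(113.4) − 1(46.65) = 66.8
  C: 0 + 1(46.65) = 46.65

ξ₂ = 46.6 lbmol/h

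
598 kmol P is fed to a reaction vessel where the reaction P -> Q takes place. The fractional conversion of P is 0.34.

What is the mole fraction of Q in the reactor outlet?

P reacted = 0.34 × 598 = 203.3 kmol; ν_P = −1, so ξ = 203.3/1 = 203.3 kmol.
Outlet amounts (n = n₀ + ν ξ):
  P: 598 − 1(203.3) = 394.7
  Q: 0 + 1(203.3) = 203.3
Total out = 598 kmol; y_Q = 203.3 / 598 = 0.34.

0.34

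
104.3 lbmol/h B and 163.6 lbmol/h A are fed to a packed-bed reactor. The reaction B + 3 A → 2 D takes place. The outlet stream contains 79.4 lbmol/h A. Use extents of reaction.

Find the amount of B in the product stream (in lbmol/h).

For A: n = n₀ − 3ξ → 79.4 = 163.6 − 3ξ, giving ξ = 28.07 lbmol/h.
Outlet amounts (n = n₀ + ν ξ):
  B: 104.3 − 1(28.07) = 76.23
  A: 163.6 − 3(28.07) = 79.4
  D: 0 + 2(28.07) = 56.13

76.2 lbmol/h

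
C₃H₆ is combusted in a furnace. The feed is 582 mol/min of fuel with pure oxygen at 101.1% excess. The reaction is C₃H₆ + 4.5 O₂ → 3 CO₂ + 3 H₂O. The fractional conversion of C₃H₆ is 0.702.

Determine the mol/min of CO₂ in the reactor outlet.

1230 mol/min

Stoichiometric O₂ = 4.5 × 582 = 2619 mol/min; O₂ fed = 2619 × 2.011 = 5267 mol/min.
Fuel reacted = 0.702 × 582 → ξ = 408.6 mol/min.
Outlet (n = n₀ + ν ξ):
  C₃H₆: 582 − 1(408.6) = 173.4
  O₂: 5267 − 4.5(408.6) = 3428
  CO₂: 0 + 3(408.6) = 1226
  H₂O: 0 + 3(408.6) = 1226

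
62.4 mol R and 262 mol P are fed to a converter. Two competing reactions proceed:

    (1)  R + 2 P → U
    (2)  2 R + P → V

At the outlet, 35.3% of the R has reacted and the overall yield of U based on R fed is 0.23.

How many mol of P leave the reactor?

229 mol

Yield of U: 1ξ₁ / 62.4 = 0.23 → ξ₁ = 14.35 mol.
Conversion of R: 1ξ₁ + 2ξ₂ = 0.353 × 62.4 = 22.03 → ξ₂ = 3.838 mol.
Outlet amounts (n = n₀ + Σ ν·ξ):
  R: 62.4 − 1(14.35) − 2(3.838) = 40.37
  P: 262 − 2(14.35) − 1(3.838) = 229.5
  U: 0 + 1(14.35) = 14.35
  V: 0 + 1(3.838) = 3.838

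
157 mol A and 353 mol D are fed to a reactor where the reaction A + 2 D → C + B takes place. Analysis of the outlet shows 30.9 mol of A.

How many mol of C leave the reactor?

For A: n = n₀ − 1ξ → 30.9 = 157 − 1ξ, giving ξ = 126.1 mol.
Outlet amounts (n = n₀ + ν ξ):
  A: 157 − 1(126.1) = 30.9
  D: 353 − 2(126.1) = 100.8
  C: 0 + 1(126.1) = 126.1
  B: 0 + 1(126.1) = 126.1

126 mol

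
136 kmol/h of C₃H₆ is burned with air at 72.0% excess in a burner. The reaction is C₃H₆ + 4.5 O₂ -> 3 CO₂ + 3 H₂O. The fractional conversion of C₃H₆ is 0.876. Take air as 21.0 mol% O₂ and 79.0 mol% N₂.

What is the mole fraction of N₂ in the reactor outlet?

0.76

Stoichiometric O₂ = 4.5 × 136 = 612 kmol/h; O₂ fed = 612 × 1.720 = 1053 kmol/h.
N₂ fed = 1053 × 79/21 = 3960 kmol/h.
Fuel reacted = 0.876 × 136 → ξ = 119.1 kmol/h.
Outlet (n = n₀ + ν ξ):
  C₃H₆: 136 − 1(119.1) = 16.86
  O₂: 1053 − 4.5(119.1) = 516.5
  N₂: 3960 (inert)
  CO₂: 0 + 3(119.1) = 357.4
  H₂O: 0 + 3(119.1) = 357.4
Total out = 5208 kmol/h; y_N₂ = 3960 / 5208 = 0.7603.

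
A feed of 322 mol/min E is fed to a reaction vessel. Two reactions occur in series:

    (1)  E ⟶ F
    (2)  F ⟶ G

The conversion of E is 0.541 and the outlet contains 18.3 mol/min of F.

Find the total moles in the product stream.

322 mol/min

Conversion of E: E consumed = 1ξ₁ = 0.541 × 322 → ξ₁ = 174.2 mol/min.
F balance: n_F = 0 + 1ξ₁ − 1ξ₂ = 18.3 → ξ₂ = (1·174.2 − 18.3)/1 = 155.9 mol/min.
Outlet amounts (n = n₀ + Σ ν·ξ):
  E: 322 − 1(174.2) = 147.8
  F: 0 + 1(174.2) − 1(155.9) = 18.3
  G: 0 + 1(155.9) = 155.9
Total out = 147.8 + 18.3 + 155.9 = 322 mol/min.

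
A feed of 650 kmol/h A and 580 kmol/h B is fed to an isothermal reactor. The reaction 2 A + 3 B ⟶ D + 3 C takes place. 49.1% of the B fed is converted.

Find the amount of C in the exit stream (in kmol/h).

B reacted = 0.491 × 580 = 284.8 kmol/h; ν_B = −3, so ξ = 284.8/3 = 94.93 kmol/h.
Outlet amounts (n = n₀ + ν ξ):
  A: 650 − 2(94.93) = 460.1
  B: 580 − 3(94.93) = 295.2
  D: 0 + 1(94.93) = 94.93
  C: 0 + 3(94.93) = 284.8

285 kmol/h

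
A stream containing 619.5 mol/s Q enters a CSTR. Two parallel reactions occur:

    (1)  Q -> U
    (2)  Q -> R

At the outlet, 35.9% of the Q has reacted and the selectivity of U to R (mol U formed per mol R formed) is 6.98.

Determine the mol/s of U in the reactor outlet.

195 mol/s

Conversion of Q: Q consumed = 0.359 × 619.5 = 222.4 mol/s = 1ξ₁ + 1ξ₂.
Selectivity: 1ξ₁ / (1ξ₂) = 6.98 → ξ₁ = 6.98 ξ₂.
Substitute: (1·6.98 + 1) ξ₂ = 222.4 → ξ₂ = 27.87 mol/s, ξ₁ = 194.5 mol/s.
Outlet amounts (n = n₀ + Σ ν·ξ):
  Q: 619.5 − 1(194.5) − 1(27.87) = 397.1
  U: 0 + 1(194.5) = 194.5
  R: 0 + 1(27.87) = 27.87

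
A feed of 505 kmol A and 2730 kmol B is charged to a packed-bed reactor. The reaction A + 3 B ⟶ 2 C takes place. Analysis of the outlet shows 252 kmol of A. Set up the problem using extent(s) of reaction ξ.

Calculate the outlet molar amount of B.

1970 kmol

For A: n = n₀ − 1ξ → 252 = 505 − 1ξ, giving ξ = 253 kmol.
Outlet amounts (n = n₀ + ν ξ):
  A: 505 − 1(253) = 252
  B: 2730 − 3(253) = 1971
  C: 0 + 2(253) = 506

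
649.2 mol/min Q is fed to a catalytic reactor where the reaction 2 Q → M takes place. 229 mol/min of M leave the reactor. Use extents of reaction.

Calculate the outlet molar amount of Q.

For M: n = n₀ + 1ξ → 229 = 0 + 1ξ, giving ξ = 229 mol/min.
Outlet amounts (n = n₀ + ν ξ):
  Q: 649.2 − 2(229) = 191.2
  M: 0 + 1(229) = 229

191 mol/min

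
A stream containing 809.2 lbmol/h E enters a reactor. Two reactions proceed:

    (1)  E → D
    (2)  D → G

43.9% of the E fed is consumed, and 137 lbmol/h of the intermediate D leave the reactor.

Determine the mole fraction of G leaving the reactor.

0.27

Conversion of E: E consumed = 1ξ₁ = 0.439 × 809.2 → ξ₁ = 355.2 lbmol/h.
D balance: n_D = 0 + 1ξ₁ − 1ξ₂ = 137 → ξ₂ = (1·355.2 − 137)/1 = 218.2 lbmol/h.
Outlet amounts (n = n₀ + Σ ν·ξ):
  E: 809.2 − 1(355.2) = 454
  D: 0 + 1(355.2) − 1(218.2) = 137
  G: 0 + 1(218.2) = 218.2
Total out = 809.2 lbmol/h; y_G = 218.2 / 809.2 = 0.2697.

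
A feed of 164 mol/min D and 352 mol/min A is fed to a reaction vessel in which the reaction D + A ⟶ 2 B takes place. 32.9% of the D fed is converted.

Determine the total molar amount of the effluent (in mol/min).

516 mol/min

D reacted = 0.329 × 164 = 53.96 mol/min; ν_D = −1, so ξ = 53.96/1 = 53.96 mol/min.
Outlet amounts (n = n₀ + ν ξ):
  D: 164 − 1(53.96) = 110
  A: 352 − 1(53.96) = 298
  B: 0 + 2(53.96) = 107.9
Total out = 110 + 298 + 107.9 = 516 mol/min.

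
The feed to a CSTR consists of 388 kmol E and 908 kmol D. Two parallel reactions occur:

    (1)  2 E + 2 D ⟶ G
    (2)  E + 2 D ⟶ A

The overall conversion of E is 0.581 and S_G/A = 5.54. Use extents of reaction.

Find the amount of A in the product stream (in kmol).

18.7 kmol

Conversion of E: E consumed = 0.581 × 388 = 225.4 kmol = 2ξ₁ + 1ξ₂.
Selectivity: 1ξ₁ / (1ξ₂) = 5.54 → ξ₁ = 5.54 ξ₂.
Substitute: (2·5.54 + 1) ξ₂ = 225.4 → ξ₂ = 18.66 kmol, ξ₁ = 103.4 kmol.
Outlet amounts (n = n₀ + Σ ν·ξ):
  E: 388 − 2(103.4) − 1(18.66) = 162.6
  D: 908 − 2(103.4) − 2(18.66) = 663.9
  G: 0 + 1(103.4) = 103.4
  A: 0 + 1(18.66) = 18.66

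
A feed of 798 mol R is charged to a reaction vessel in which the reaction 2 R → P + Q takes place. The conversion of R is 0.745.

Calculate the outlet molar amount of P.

R reacted = 0.745 × 798 = 594.5 mol; ν_R = −2, so ξ = 594.5/2 = 297.3 mol.
Outlet amounts (n = n₀ + ν ξ):
  R: 798 − 2(297.3) = 203.5
  P: 0 + 1(297.3) = 297.3
  Q: 0 + 1(297.3) = 297.3

297 mol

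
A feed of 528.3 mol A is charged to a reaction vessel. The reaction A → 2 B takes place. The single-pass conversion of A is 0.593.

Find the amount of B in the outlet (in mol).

A reacted = 0.593 × 528.3 = 313.3 mol; ν_A = −1, so ξ = 313.3/1 = 313.3 mol.
Outlet amounts (n = n₀ + ν ξ):
  A: 528.3 − 1(313.3) = 215
  B: 0 + 2(313.3) = 626.6

627 mol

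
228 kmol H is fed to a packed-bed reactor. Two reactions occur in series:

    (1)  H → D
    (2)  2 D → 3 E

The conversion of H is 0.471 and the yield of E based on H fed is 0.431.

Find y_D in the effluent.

0.161

Conversion of H: H consumed = 1ξ₁ = 0.471 × 228 → ξ₁ = 107.4 kmol.
Yield of E: 3ξ₂ / 228 = 0.431 → ξ₂ = 32.76 kmol.
Outlet amounts (n = n₀ + Σ ν·ξ):
  H: 228 − 1(107.4) = 120.6
  D: 0 + 1(107.4) − 2(32.76) = 41.88
  E: 0 + 3(32.76) = 98.27
Total out = 260.8 kmol; y_D = 41.88 / 260.8 = 0.1606.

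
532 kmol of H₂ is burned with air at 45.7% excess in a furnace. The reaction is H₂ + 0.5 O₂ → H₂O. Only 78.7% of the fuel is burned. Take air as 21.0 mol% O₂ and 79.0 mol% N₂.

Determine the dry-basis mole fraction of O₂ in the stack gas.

0.102

Stoichiometric O₂ = 0.5 × 532 = 266 kmol; O₂ fed = 266 × 1.457 = 387.6 kmol.
N₂ fed = 387.6 × 79/21 = 1458 kmol.
Fuel reacted = 0.787 × 532 → ξ = 418.7 kmol.
Outlet (n = n₀ + ν ξ):
  H₂: 532 − 1(418.7) = 113.3
  O₂: 387.6 − 0.5(418.7) = 178.2
  N₂: 1458 (inert)
  H₂O: 0 + 1(418.7) = 418.7
Dry total = 1750 kmol; y_O₂ (dry) = 178.2 / 1750 = 0.1019.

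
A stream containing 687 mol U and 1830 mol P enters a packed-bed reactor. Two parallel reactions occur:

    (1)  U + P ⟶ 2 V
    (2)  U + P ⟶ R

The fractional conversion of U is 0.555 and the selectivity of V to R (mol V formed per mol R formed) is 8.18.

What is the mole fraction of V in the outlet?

Conversion of U: U consumed = 0.555 × 687 = 381.3 mol = 1ξ₁ + 1ξ₂.
Selectivity: 2ξ₁ / (1ξ₂) = 8.18 → ξ₁ = 4.09 ξ₂.
Substitute: (1·4.09 + 1) ξ₂ = 381.3 → ξ₂ = 74.91 mol, ξ₁ = 306.4 mol.
Outlet amounts (n = n₀ + Σ ν·ξ):
  U: 687 − 1(306.4) − 1(74.91) = 305.7
  P: 1830 − 1(306.4) − 1(74.91) = 1449
  V: 0 + 2(306.4) = 612.8
  R: 0 + 1(74.91) = 74.91
Total out = 2442 mol; y_V = 612.8 / 2442 = 0.2509.

0.251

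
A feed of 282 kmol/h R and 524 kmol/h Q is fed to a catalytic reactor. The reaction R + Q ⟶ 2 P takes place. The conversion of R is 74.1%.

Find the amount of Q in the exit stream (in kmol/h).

315 kmol/h

R reacted = 0.741 × 282 = 209 kmol/h; ν_R = −1, so ξ = 209/1 = 209 kmol/h.
Outlet amounts (n = n₀ + ν ξ):
  R: 282 − 1(209) = 73.04
  Q: 524 − 1(209) = 315
  P: 0 + 2(209) = 417.9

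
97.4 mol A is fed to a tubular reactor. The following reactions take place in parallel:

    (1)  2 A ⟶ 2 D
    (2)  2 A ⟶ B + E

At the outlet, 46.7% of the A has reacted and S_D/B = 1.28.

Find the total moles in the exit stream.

97.4 mol

Conversion of A: A consumed = 0.467 × 97.4 = 45.49 mol = 2ξ₁ + 2ξ₂.
Selectivity: 2ξ₁ / (1ξ₂) = 1.28 → ξ₁ = 0.64 ξ₂.
Substitute: (2·0.64 + 2) ξ₂ = 45.49 → ξ₂ = 13.87 mol, ξ₁ = 8.875 mol.
Outlet amounts (n = n₀ + Σ ν·ξ):
  A: 97.4 − 2(8.875) − 2(13.87) = 51.91
  D: 0 + 2(8.875) = 17.75
  B: 0 + 1(13.87) = 13.87
  E: 0 + 1(13.87) = 13.87
Total out = 51.91 + 17.75 + 13.87 + 13.87 = 97.4 mol.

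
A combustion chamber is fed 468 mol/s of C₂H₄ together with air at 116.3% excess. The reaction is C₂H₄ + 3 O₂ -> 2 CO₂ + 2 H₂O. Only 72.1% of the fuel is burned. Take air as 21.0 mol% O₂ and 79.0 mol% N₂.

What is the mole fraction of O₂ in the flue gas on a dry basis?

Stoichiometric O₂ = 3 × 468 = 1404 mol/s; O₂ fed = 1404 × 2.163 = 3037 mol/s.
N₂ fed = 3037 × 79/21 = 11420 mol/s.
Fuel reacted = 0.721 × 468 → ξ = 337.4 mol/s.
Outlet (n = n₀ + ν ξ):
  C₂H₄: 468 − 1(337.4) = 130.6
  O₂: 3037 − 3(337.4) = 2025
  N₂: 11420 (inert)
  CO₂: 0 + 2(337.4) = 674.9
  H₂O: 0 + 2(337.4) = 674.9
Dry total = 14250 mol/s; y_O₂ (dry) = 2025 / 14250 = 0.142.

0.142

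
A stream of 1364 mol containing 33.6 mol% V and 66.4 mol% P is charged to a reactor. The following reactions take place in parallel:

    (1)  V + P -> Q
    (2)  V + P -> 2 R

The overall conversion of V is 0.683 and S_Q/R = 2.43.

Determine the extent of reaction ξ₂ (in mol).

Conversion of V: V consumed = 0.683 × 458.3 = 313 mol = 1ξ₁ + 1ξ₂.
Selectivity: 1ξ₁ / (2ξ₂) = 2.43 → ξ₁ = 4.86 ξ₂.
Substitute: (1·4.86 + 1) ξ₂ = 313 → ξ₂ = 53.42 mol, ξ₁ = 259.6 mol.
Outlet amounts (n = n₀ + Σ ν·ξ):
  V: 458.3 − 1(259.6) − 1(53.42) = 145.3
  P: 905.7 − 1(259.6) − 1(53.42) = 592.7
  Q: 0 + 1(259.6) = 259.6
  R: 0 + 2(53.42) = 106.8

ξ₂ = 53.4 mol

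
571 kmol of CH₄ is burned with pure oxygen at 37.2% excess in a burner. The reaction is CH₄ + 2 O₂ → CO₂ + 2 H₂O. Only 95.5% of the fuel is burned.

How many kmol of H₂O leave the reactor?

1090 kmol

Stoichiometric O₂ = 2 × 571 = 1142 kmol; O₂ fed = 1142 × 1.372 = 1567 kmol.
Fuel reacted = 0.955 × 571 → ξ = 545.3 kmol.
Outlet (n = n₀ + ν ξ):
  CH₄: 571 − 1(545.3) = 25.7
  O₂: 1567 − 2(545.3) = 476.2
  CO₂: 0 + 1(545.3) = 545.3
  H₂O: 0 + 2(545.3) = 1091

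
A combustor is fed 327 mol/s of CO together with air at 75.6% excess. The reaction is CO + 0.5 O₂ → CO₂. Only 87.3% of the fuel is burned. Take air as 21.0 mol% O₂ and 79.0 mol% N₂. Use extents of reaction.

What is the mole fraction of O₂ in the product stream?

0.0931

Stoichiometric O₂ = 0.5 × 327 = 163.5 mol/s; O₂ fed = 163.5 × 1.756 = 287.1 mol/s.
N₂ fed = 287.1 × 79/21 = 1080 mol/s.
Fuel reacted = 0.873 × 327 → ξ = 285.5 mol/s.
Outlet (n = n₀ + ν ξ):
  CO: 327 − 1(285.5) = 41.53
  O₂: 287.1 − 0.5(285.5) = 144.4
  N₂: 1080 (inert)
  CO₂: 0 + 1(285.5) = 285.5
Total out = 1551 mol/s; y_O₂ = 144.4 / 1551 = 0.09306.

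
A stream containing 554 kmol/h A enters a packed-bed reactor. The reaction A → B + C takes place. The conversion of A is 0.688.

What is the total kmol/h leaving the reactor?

935 kmol/h

A reacted = 0.688 × 554 = 381.2 kmol/h; ν_A = −1, so ξ = 381.2/1 = 381.2 kmol/h.
Outlet amounts (n = n₀ + ν ξ):
  A: 554 − 1(381.2) = 172.8
  B: 0 + 1(381.2) = 381.2
  C: 0 + 1(381.2) = 381.2
Total out = 172.8 + 381.2 + 381.2 = 935.2 kmol/h.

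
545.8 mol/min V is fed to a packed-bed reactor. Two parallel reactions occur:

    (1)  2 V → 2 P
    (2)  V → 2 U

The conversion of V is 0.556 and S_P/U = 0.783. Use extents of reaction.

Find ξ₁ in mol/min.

ξ₁ = 92.6 mol/min

Conversion of V: V consumed = 0.556 × 545.8 = 303.5 mol/min = 2ξ₁ + 1ξ₂.
Selectivity: 2ξ₁ / (2ξ₂) = 0.783 → ξ₁ = 0.783 ξ₂.
Substitute: (2·0.783 + 1) ξ₂ = 303.5 → ξ₂ = 118.3 mol/min, ξ₁ = 92.6 mol/min.
Outlet amounts (n = n₀ + Σ ν·ξ):
  V: 545.8 − 2(92.6) − 1(118.3) = 242.3
  P: 0 + 2(92.6) = 185.2
  U: 0 + 2(118.3) = 236.5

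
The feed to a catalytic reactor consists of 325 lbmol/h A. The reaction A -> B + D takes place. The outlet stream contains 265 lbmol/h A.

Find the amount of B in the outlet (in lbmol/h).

60 lbmol/h

For A: n = n₀ − 1ξ → 265 = 325 − 1ξ, giving ξ = 60 lbmol/h.
Outlet amounts (n = n₀ + ν ξ):
  A: 325 − 1(60) = 265
  B: 0 + 1(60) = 60
  D: 0 + 1(60) = 60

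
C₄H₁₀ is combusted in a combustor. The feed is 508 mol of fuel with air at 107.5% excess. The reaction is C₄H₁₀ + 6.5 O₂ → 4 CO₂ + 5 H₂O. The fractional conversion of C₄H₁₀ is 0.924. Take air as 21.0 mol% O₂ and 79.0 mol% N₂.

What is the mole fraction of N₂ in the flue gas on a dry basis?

0.818

Stoichiometric O₂ = 6.5 × 508 = 3302 mol; O₂ fed = 3302 × 2.075 = 6852 mol.
N₂ fed = 6852 × 79/21 = 25780 mol.
Fuel reacted = 0.924 × 508 → ξ = 469.4 mol.
Outlet (n = n₀ + ν ξ):
  C₄H₁₀: 508 − 1(469.4) = 38.61
  O₂: 6852 − 6.5(469.4) = 3801
  N₂: 25780 (inert)
  CO₂: 0 + 4(469.4) = 1878
  H₂O: 0 + 5(469.4) = 2347
Dry total = 31490 mol; y_N₂ (dry) = 25780 / 31490 = 0.8185.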